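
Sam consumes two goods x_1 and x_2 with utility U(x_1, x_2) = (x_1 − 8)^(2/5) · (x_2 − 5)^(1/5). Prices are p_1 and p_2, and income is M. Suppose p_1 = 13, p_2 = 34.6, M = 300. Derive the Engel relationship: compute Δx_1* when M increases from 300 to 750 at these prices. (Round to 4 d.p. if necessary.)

Let x_1' = x_1−8, x_2' = x_2−5. MRS = 2·x_2'/x_1' = p_1/p_2.
Substituting into the budget: x_1* = 8 + 2/3·(M − 8·p_1 − 5·p_2)/p_1, and x_2* = 5 + 1/3·(…)/p_2.
Discretionary income = 300 − 8·13 − 5·34.6 = 23; x_1* = 8 + 2/3·23/13 = 9.1795.
At M' = 750: x_1* = 32.2564. Change: 32.2564 − 9.1795 = 23.0769.

Δx_1* = 23.0769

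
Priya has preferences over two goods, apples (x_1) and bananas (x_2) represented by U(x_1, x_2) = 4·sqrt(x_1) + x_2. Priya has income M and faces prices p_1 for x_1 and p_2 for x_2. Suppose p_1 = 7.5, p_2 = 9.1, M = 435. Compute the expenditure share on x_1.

MU_x_1 = 2/√x_1, MU_x_2 = 1. Tangency: 2/√x_1 = p_1/p_2.
Solve: √x_1 = 2·p_2/p_1, so x_1*(p_1,p_2) = (2·p_2/p_1)², and x_2* = (M − p_1·x_1*)/p_2.
Plugging in: x_1* = (2·9.1/7.5)² = 5.8887, x_2* = 42.9489.
Expenditure on x_1: 7.5·5.8887 = 44.1653; share = 0.1015.

share on x_1 = 0.1015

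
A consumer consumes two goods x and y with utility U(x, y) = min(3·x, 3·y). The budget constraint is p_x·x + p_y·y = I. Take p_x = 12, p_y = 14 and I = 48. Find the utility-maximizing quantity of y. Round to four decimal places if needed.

y* = 1.8462

Here 3·12 + 3·14 = 78, giving y* = 1.8462.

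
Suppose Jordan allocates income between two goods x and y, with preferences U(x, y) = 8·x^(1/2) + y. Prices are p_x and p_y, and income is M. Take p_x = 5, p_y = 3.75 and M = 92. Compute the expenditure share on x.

Utility is quasi-linear in y; the FOC for x is 4/√x = p_x/p_y.
Thus x* = (4·p_y/p_x)² — independent of M — with the rest of income spent on y.
Plugging in: x* = (4·3.75/5)² = 9, y* = 12.5333.
Expenditure on x: 5·9 = 45; share = 0.4891.

share on x = 0.4891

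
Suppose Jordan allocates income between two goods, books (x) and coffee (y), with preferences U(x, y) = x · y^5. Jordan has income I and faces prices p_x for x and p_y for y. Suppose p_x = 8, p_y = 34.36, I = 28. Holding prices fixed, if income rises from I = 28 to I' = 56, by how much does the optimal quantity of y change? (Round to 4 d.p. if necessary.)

Tangency: MRS = (1/5)·y/x = p_x/p_y.
Rearranging, p_y·y = 5·p_x·x. Substituting into the budget gives p_x·x·(1 + 5) = I.
Demand: x*(p_x,p_y,I) = 1/6·I/p_x and y* = 5/6·I/p_y.
At p_x=8, p_y=34.36, I=28: y* = 5/6·28/34.36 = 0.6791.
At I' = 56: y* = 1.3582. Change: 1.3582 − 0.6791 = 0.6791.

Δy* = 0.6791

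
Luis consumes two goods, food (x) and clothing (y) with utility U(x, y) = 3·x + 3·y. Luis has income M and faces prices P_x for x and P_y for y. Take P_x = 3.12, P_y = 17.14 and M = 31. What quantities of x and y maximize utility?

x* = 9.9359, y* = 0

Perfect substitutes: compare marginal utility per dollar. 3/P_x vs 3/P_y → 0.9615 vs 0.175.
x gives more utility per dollar, so spend all income on x: x* = M/P_x, y* = 0.
Numerically: x* = 9.9359, y* = 0.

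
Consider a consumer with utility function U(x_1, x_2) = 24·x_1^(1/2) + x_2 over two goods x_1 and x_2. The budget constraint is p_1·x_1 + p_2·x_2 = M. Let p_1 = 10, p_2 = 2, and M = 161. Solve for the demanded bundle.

Plugging in: x_1* = (12·2/10)² = 5.76, x_2* = 51.7.

x_1* = 5.76, x_2* = 51.7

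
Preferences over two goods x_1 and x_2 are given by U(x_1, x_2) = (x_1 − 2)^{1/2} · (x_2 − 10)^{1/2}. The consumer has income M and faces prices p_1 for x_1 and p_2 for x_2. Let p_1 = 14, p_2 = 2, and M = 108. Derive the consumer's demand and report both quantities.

After buying the subsistence bundle (2, 10), a share 0.5 of the remaining income goes to x_1: x_1* = 2 + 0.5·(M − 2p_1 − 10p_2)/p_1.
Discretionary income = 108 − 2·14 − 10·2 = 60; x_1* = 2 + 0.5·60/14 = 4.1429; x_2* = 10 + 0.5·60/2 = 25.

x_1* = 4.1429, x_2* = 25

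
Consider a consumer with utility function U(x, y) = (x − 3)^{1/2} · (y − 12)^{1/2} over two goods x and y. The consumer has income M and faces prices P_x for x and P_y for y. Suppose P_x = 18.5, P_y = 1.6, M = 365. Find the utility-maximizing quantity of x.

Let x' = x−3, y' = y−12. MRS = y'/x' = P_x/P_y.
After buying the subsistence bundle (3, 12), a share 0.5 of the remaining income goes to x: x* = 3 + 0.5·(M − 3P_x − 12P_y)/P_x.
Discretionary income = 365 − 3·18.5 − 12·1.6 = 290.3; x* = 3 + 0.5·290.3/18.5 = 10.8459.

x* = 10.8459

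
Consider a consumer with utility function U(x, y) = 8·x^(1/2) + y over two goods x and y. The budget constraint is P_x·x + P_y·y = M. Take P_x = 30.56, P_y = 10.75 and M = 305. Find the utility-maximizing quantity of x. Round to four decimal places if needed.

Utility is quasi-linear in y; the FOC for x is 4/√x = P_x/P_y.
Thus x* = (4·P_y/P_x)² — independent of M — with the rest of income spent on y.
Plugging in: x* = (4·10.75/30.56)² = 1.9798.

x* = 1.9798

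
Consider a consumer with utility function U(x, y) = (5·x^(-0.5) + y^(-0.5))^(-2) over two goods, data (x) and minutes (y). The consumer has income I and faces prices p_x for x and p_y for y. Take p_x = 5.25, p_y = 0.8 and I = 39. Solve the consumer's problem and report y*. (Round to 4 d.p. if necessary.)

y* = 7.5297

From the CES first-order condition, 5·(y/x)^(1.5) = p_x/p_y.
Hence y/x = ((1/5)·p_x/p_y)^(1/(1.5)), i.e. raised to the 2/3 power.
With the ratio pinned down, the budget gives x* = I/(p_x + p_y·(y/x)) and y* = (y/x)·x*.
Numerically y/x = 1.198762, so x* = 39/(5.25 + 0.8·1.198762) = 6.2812 and y* = 1.198762·6.2812 = 7.5297.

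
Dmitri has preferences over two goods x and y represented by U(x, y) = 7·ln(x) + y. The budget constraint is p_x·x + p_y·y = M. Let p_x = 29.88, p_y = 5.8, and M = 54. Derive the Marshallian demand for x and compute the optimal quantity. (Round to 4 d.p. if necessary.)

x* = 1.3588

At the given prices: x* = 7·5.8/29.88 = 1.3588.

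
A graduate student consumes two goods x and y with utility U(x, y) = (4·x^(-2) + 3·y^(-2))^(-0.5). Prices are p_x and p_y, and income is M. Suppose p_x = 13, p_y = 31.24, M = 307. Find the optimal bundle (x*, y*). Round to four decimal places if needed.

Numerically y/x = 0.678315, so x* = 307/(13 + 31.24·0.678315) = 8.9791 and y* = 0.678315·8.9791 = 6.0906.

x* = 8.9791, y* = 6.0906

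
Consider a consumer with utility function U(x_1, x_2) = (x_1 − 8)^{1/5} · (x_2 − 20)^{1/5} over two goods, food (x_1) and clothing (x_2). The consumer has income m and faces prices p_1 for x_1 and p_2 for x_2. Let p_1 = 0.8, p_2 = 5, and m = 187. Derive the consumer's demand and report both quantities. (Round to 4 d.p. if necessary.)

x_1* = 58.375, x_2* = 28.06

Let x_1' = x_1−8, x_2' = x_2−20. MRS = x_2'/x_1' = p_1/p_2.
After buying the subsistence bundle (8, 20), a share 0.5 of the remaining income goes to x_1: x_1* = 8 + 0.5·(m − 8p_1 − 20p_2)/p_1.
Discretionary income = 187 − 8·0.8 − 20·5 = 80.6; x_1* = 8 + 0.5·80.6/0.8 = 58.375; x_2* = 20 + 0.5·80.6/5 = 28.06.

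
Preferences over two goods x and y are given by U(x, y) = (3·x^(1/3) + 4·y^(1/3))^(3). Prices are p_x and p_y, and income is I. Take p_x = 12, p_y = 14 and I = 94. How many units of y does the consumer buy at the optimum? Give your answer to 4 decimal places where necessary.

Numerically y/x = 1.221766, so x* = 94/(12 + 14·1.221766) = 3.2297 and y* = 1.221766·3.2297 = 3.946.

y* = 3.946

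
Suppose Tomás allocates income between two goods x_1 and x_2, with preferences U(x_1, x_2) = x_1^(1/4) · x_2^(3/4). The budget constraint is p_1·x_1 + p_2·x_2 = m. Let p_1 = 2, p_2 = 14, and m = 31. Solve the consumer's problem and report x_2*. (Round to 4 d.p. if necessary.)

x_2* = 1.6607

MU_x_1/MU_x_2 = (0.25·x_2)/(0.75·x_1); tangency sets this equal to p_1/p_2.
Rearranging, p_2·x_2 = 3·p_1·x_1. Substituting into the budget gives p_1·x_1·(1 + 3) = m.
Demand: x_1*(p_1,p_2,m) = 0.25·m/p_1 and x_2* = 0.75·m/p_2.
At p_1=2, p_2=14, m=31: x_2* = 0.75·31/14 = 1.6607.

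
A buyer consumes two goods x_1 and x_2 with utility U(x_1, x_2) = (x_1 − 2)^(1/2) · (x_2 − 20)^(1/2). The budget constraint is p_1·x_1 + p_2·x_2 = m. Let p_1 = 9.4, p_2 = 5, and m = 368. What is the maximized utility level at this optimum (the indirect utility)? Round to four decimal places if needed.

V = 18.1748

Let x_1' = x_1−2, x_2' = x_2−20. MRS = x_2'/x_1' = p_1/p_2.
Substituting into the budget: x_1* = 2 + 0.5·(m − 2·p_1 − 20·p_2)/p_1, and x_2* = 20 + 0.5·(…)/p_2.
Discretionary income = 368 − 2·9.4 − 20·5 = 249.2; x_1* = 2 + 0.5·249.2/9.4 = 15.2553; x_2* = 20 + 0.5·249.2/5 = 44.92.
Utility at the optimum: U(15.2553, 44.92) = 18.1748.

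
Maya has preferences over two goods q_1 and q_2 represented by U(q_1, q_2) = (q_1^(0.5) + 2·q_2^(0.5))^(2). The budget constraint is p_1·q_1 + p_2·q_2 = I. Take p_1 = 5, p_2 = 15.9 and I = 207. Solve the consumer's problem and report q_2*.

From the CES first-order condition, (1/2)·(q_2/q_1)^(0.5) = p_1/p_2.
Hence q_2/q_1 = (2·p_1/p_2)^(1/(0.5)), i.e. raised to the 2 power.
With the ratio pinned down, the budget gives q_1* = I/(p_1 + p_2·(q_2/q_1)) and q_2* = (q_2/q_1)·q_1*.
Numerically q_2/q_1 = 0.395554, so q_1* = 207/(5 + 15.9·0.395554) = 18.3359 and q_2* = 0.395554·18.3359 = 7.2529.

q_2* = 7.2529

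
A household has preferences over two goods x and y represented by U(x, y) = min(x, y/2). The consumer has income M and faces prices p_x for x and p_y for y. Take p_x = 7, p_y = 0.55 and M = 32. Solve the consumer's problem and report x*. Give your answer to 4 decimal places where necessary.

x* = 3.9506

Leontief preferences: the optimum is at the kink where x/1 = y/2, i.e. y = 2·x.
Budget: p_x·x + p_y·2·x = M, so (p_x + 2·p_y)·x = M.
Demand: x*(p_x,p_y,M) = M/(p_x + 2·p_y), y* = 2·M/(p_x + 2·p_y).
Here 7 + 2·0.55 = 8.1, giving x* = 3.9506.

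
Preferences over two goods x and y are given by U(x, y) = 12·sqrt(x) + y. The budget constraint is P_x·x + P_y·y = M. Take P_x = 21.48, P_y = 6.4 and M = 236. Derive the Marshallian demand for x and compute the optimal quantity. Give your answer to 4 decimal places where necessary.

Solve: √x = 6·P_y/P_x, so x*(P_x,P_y) = (6·P_y/P_x)², and y* = (M − P_x·x*)/P_y.
Plugging in: x* = (6·6.4/21.48)² = 3.1959.

x* = 3.1959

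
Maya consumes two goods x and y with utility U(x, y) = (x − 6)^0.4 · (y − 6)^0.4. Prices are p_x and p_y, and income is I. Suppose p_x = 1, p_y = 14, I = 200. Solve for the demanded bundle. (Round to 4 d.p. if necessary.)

x* = 61, y* = 9.9286

This is Cobb-Douglas in (x−6, y−6): tangency gives 0.4·p_y·(y−6) = 0.4·p_x·(x−6).
Substituting into the budget: x* = 6 + 0.5·(I − 6·p_x − 6·p_y)/p_x, and y* = 6 + 0.5·(…)/p_y.
Discretionary income = 200 − 6·1 − 6·14 = 110; x* = 6 + 0.5·110/1 = 61; y* = 6 + 0.5·110/14 = 9.9286.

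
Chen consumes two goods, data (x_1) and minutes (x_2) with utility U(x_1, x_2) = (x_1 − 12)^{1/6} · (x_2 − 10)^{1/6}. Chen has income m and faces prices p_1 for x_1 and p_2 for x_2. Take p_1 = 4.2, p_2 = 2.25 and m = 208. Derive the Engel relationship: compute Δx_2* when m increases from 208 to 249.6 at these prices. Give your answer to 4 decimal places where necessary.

MRS = (x_2−10)/(x_1−12). Tangency with p_1/p_2 gives x_2−10 = (p_1/p_2)·(x_1−12).
After buying the subsistence bundle (12, 10), a share 0.5 of the remaining income goes to x_1: x_1* = 12 + 0.5·(m − 12p_1 − 10p_2)/p_1.
Discretionary income = 208 − 12·4.2 − 10·2.25 = 135.1; x_2* = 10 + 0.5·135.1/2.25 = 40.0222.
At m' = 249.6: x_2* = 49.2667. Change: 49.2667 − 40.0222 = 9.2444.

Δx_2* = 9.2444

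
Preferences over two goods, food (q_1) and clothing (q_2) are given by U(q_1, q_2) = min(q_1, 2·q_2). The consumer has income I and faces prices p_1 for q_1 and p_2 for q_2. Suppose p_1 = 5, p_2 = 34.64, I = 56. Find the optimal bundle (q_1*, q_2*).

q_1* = 2.509, q_2* = 1.2545

With perfect complements, no substitution: consume in ratio q_1:q_2 = 2:1.
Budget: p_1·q_1 + p_2·(1/2)·q_1 = I, so (2·p_1 + p_2)·q_1 = 2·I.
Demand: q_1*(p_1,p_2,I) = 2·I/(2·p_1 + p_2), q_2* = I/(2·p_1 + p_2).
Here 2·5 + 34.64 = 44.64, giving q_1* = 2.509 and q_2* = 1.2545.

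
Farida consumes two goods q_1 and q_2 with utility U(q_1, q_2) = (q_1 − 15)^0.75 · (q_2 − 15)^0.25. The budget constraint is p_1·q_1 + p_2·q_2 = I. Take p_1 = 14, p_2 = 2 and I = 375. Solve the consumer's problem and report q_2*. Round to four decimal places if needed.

q_2* = 31.875

This is Cobb-Douglas in (q_1−15, q_2−15): tangency gives 0.75·p_2·(q_2−15) = 0.25·p_1·(q_1−15).
Substituting into the budget: q_1* = 15 + 0.75·(I − 15·p_1 − 15·p_2)/p_1, and q_2* = 15 + 0.25·(…)/p_2.
Discretionary income = 375 − 15·14 − 15·2 = 135; q_2* = 15 + 0.25·135/2 = 31.875.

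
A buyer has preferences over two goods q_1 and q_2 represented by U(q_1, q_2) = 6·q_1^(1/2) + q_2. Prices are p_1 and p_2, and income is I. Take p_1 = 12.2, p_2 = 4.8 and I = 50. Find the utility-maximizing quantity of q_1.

MU_q_1 = 3/√q_1, MU_q_2 = 1. Tangency: 3/√q_1 = p_1/p_2.
Solve: √q_1 = 3·p_2/p_1, so q_1*(p_1,p_2) = (3·p_2/p_1)², and q_2* = (I − p_1·q_1*)/p_2.
Plugging in: q_1* = (3·4.8/12.2)² = 1.3932.

q_1* = 1.3932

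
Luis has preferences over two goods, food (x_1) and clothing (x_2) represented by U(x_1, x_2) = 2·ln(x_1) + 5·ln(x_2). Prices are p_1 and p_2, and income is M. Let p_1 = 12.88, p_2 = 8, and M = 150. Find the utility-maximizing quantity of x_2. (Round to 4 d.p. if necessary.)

x_2* = 13.3929

MU_x_1/MU_x_2 = (2·x_2)/(5·x_1); tangency sets this equal to p_1/p_2.
Rearranging, p_2·x_2 = (5/2)·p_1·x_1. Substituting into the budget gives p_1·x_1·(1 + (5/2)) = M.
Demand: x_1*(p_1,p_2,M) = 2/7·M/p_1 and x_2* = 5/7·M/p_2.
At p_1=12.88, p_2=8, M=150: x_2* = 5/7·150/8 = 13.3929.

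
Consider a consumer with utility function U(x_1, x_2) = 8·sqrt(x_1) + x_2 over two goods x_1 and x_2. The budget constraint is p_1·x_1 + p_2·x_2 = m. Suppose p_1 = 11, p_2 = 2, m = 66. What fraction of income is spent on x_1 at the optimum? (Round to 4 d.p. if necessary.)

share on x_1 = 0.0882

Utility is quasi-linear in x_2; the FOC for x_1 is 4/√x_1 = p_1/p_2.
Thus x_1* = (4·p_2/p_1)² — independent of m — with the rest of income spent on x_2.
Plugging in: x_1* = (4·2/11)² = 0.5289, x_2* = 30.0909.
Expenditure on x_1: 11·0.5289 = 5.8182; share = 0.0882.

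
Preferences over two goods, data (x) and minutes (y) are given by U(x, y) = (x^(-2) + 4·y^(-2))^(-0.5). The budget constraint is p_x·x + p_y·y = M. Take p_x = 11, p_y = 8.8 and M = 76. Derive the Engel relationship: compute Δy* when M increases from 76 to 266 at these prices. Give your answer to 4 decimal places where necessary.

Numerically y/x = 1.709976, so x* = 76/(11 + 8.8·1.709976) = 2.9177 and y* = 1.709976·2.9177 = 4.9892.
At M' = 266: y* = 17.4623. Change: 17.4623 − 4.9892 = 12.4731.

Δy* = 12.4731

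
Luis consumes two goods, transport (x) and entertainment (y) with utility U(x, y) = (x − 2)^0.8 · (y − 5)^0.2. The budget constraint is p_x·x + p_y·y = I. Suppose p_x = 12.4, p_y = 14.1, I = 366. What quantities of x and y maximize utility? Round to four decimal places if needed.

Let x' = x−2, y' = y−5. MRS = 4·y'/x' = p_x/p_y.
Substituting into the budget: x* = 2 + 0.8·(I − 2·p_x − 5·p_y)/p_x, and y* = 5 + 0.2·(…)/p_y.
Discretionary income = 366 − 2·12.4 − 5·14.1 = 270.7; x* = 2 + 0.8·270.7/12.4 = 19.4645; y* = 5 + 0.2·270.7/14.1 = 8.8397.

x* = 19.4645, y* = 8.8397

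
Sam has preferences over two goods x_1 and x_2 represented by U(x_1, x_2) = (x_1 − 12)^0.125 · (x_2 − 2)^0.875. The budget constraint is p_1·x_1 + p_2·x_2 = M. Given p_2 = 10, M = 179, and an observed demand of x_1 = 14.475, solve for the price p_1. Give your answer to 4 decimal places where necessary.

p_1 = 5

This is Cobb-Douglas in (x_1−12, x_2−2): tangency gives 0.125·p_2·(x_2−2) = 0.875·p_1·(x_1−12).
After buying the subsistence bundle (12, 2), a share 0.125 of the remaining income goes to x_1: x_1* = 12 + 0.125·(M − 12p_1 − 2p_2)/p_1.
Set x_1* = 14.475 in the demand function and solve for p_1: p_1 = 5.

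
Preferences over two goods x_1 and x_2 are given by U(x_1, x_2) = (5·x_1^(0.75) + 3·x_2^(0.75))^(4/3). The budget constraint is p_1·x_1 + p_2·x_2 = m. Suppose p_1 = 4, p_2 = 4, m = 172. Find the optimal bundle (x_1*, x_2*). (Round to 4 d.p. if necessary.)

MU_x_1 ∝ 5·x_1^(-0.25), MU_x_2 ∝ 3·x_2^(-0.25), so MRS = (5/3)·(x_2/x_1)^(0.25) = p_1/p_2.
Solve for the ratio: x_2/x_1 = [(3/5)·p_1/p_2]^(4).
With the ratio pinned down, the budget gives x_1* = m/(p_1 + p_2·(x_2/x_1)) and x_2* = (x_2/x_1)·x_1*.
Numerically x_2/x_1 = 0.1296, so x_1* = 172/(4 + 4·0.1296) = 38.0666 and x_2* = 0.1296·38.0666 = 4.9334.

x_1* = 38.0666, x_2* = 4.9334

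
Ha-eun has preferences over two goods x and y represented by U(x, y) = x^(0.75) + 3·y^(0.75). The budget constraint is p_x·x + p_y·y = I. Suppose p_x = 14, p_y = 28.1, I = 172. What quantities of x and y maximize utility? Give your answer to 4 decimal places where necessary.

From the CES first-order condition, (1/3)·(y/x)^(0.25) = p_x/p_y.
Hence y/x = (3·p_x/p_y)^(1/(0.25)), i.e. raised to the 4 power.
With the ratio pinned down, the budget gives x* = I/(p_x + p_y·(y/x)) and y* = (y/x)·x*.
Numerically y/x = 4.99082, so x* = 172/(14 + 28.1·4.99082) = 1.1151 and y* = 4.99082·1.1151 = 5.5654.

x* = 1.1151, y* = 5.5654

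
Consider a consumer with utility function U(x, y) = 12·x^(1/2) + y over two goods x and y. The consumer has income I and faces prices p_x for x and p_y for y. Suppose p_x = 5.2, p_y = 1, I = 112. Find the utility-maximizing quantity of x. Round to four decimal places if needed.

x* = 1.3314

Solve: √x = 6·p_y/p_x, so x*(p_x,p_y) = (6·p_y/p_x)², and y* = (I − p_x·x*)/p_y.
Plugging in: x* = (6·1/5.2)² = 1.3314.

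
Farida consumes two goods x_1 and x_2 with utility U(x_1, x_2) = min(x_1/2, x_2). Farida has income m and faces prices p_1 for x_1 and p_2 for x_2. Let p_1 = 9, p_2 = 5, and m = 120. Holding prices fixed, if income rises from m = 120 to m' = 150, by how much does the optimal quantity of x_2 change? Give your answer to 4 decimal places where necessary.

With perfect complements, no substitution: consume in ratio x_1:x_2 = 2:1.
Budget: p_1·x_1 + p_2·(1/2)·x_1 = m, so (2·p_1 + p_2)·x_1 = 2·m.
Demand: x_1*(p_1,p_2,m) = 2·m/(2·p_1 + p_2), x_2* = m/(2·p_1 + p_2).
Here 2·9 + 5 = 23, giving x_2* = 5.2174.
At m' = 150: x_2* = 6.5217. Change: 6.5217 − 5.2174 = 1.3043.

Δx_2* = 1.3043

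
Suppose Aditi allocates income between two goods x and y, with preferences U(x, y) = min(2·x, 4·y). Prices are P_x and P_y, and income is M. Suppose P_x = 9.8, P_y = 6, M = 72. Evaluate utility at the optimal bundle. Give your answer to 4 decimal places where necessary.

V = 11.25

Leontief preferences: the optimum is at the kink where x/4 = y/2, i.e. y = (1/2)·x.
Budget: P_x·x + P_y·(1/2)·x = M, so (4·P_x + 2·P_y)·x = 4·M.
Demand: x*(P_x,P_y,M) = 4·M/(4·P_x + 2·P_y), y* = 2·M/(4·P_x + 2·P_y).
Here 4·9.8 + 2·6 = 51.2, giving x* = 5.625 and y* = 2.8125.
Utility at the optimum: U(5.625, 2.8125) = 11.25.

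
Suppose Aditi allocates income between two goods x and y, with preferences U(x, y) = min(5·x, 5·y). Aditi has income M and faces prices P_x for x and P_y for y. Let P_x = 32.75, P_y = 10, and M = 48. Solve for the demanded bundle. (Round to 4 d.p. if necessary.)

With perfect complements, no substitution: consume in ratio x:y = 5:5.
Budget: P_x·x + P_y·x = M, so (5·P_x + 5·P_y)·x = 5·M.
Demand: x*(P_x,P_y,M) = 5·M/(5·P_x + 5·P_y), y* = 5·M/(5·P_x + 5·P_y).
Here 5·32.75 + 5·10 = 213.75, giving x* = 1.1228 and y* = 1.1228.

x* = 1.1228, y* = 1.1228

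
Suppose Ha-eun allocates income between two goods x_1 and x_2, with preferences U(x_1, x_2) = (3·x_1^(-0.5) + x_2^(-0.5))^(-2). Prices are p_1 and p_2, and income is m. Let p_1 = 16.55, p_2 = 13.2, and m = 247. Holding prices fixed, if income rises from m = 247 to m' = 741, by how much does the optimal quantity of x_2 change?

Δx_2* = 11.5401

From the CES first-order condition, 3·(x_2/x_1)^(1.5) = p_1/p_2.
Hence x_2/x_1 = ((1/3)·p_1/p_2)^(1/(1.5)), i.e. raised to the 2/3 power.
Substitute x_2 = (x_2/x_1)·x_1 into the budget: x_1* = m/(p_1 + p_2·(x_2/x_1)).
Numerically x_2/x_1 = 0.558987, so x_1* = 247/(16.55 + 13.2·0.558987) = 10.3224 and x_2* = 0.558987·10.3224 = 5.7701.
At m' = 741: x_2* = 17.3102. Change: 17.3102 − 5.7701 = 11.5401.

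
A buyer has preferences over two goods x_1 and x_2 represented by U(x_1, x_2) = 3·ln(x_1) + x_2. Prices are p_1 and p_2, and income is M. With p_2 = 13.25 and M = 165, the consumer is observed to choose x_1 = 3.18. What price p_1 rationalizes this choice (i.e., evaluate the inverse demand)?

p_1 = 12.5

Set MRS = p_1/p_2: (3/x_1)/1 = p_1/p_2.
So x_1*(p_1,p_2) = 3·p_2/p_1, independent of income; and x_2* = (M − 3·p_2)/p_2.
Set x_1* = 3.18 in the demand function and solve for p_1: p_1 = 12.5.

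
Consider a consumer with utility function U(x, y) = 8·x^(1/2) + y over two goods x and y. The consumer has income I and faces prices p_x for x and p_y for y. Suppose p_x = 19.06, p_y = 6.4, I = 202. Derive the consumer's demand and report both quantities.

x* = 1.804, y* = 26.19

MU_x = 4/√x, MU_y = 1. Tangency: 4/√x = p_x/p_y.
Solve: √x = 4·p_y/p_x, so x*(p_x,p_y) = (4·p_y/p_x)², and y* = (I − p_x·x*)/p_y.
Plugging in: x* = (4·6.4/19.06)² = 1.804, y* = 26.19.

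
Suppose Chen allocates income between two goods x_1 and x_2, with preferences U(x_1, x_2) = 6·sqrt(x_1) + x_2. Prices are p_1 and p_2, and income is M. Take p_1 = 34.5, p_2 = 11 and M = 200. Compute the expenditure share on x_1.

MU_x_1 = 3/√x_1, MU_x_2 = 1. Tangency: 3/√x_1 = p_1/p_2.
Thus x_1* = (3·p_2/p_1)² — independent of M — with the rest of income spent on x_2.
Plugging in: x_1* = (3·11/34.5)² = 0.9149, x_2* = 15.3123.
Expenditure on x_1: 34.5·0.9149 = 31.5652; share = 0.1578.

share on x_1 = 0.1578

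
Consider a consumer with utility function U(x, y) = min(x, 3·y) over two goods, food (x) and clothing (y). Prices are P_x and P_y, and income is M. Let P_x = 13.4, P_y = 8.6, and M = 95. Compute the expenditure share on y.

Leontief preferences: the optimum is at the kink where x/3 = y/1, i.e. y = (1/3)·x.
Budget: P_x·x + P_y·(1/3)·x = M, so (3·P_x + P_y)·x = 3·M.
Demand: x*(P_x,P_y,M) = 3·M/(3·P_x + P_y), y* = M/(3·P_x + P_y).
Here 3·13.4 + 8.6 = 48.8, giving x* = 5.8402 and y* = 1.9467.
Expenditure on y: 8.6·1.9467 = 16.7418; share = 0.1762.

share on y = 0.1762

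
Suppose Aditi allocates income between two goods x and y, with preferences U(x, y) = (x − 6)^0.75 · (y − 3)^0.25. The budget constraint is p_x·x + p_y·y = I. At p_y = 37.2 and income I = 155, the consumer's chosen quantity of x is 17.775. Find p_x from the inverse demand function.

MRS = 3·(y−3)/(x−6). Tangency with p_x/p_y gives y−3 = (1/3)·(p_x/p_y)·(x−6).
After buying the subsistence bundle (6, 3), a share 0.75 of the remaining income goes to x: x* = 6 + 0.75·(I − 6p_x − 3p_y)/p_x.
Set x* = 17.775 in the demand function and solve for p_x: p_x = 2.

p_x = 2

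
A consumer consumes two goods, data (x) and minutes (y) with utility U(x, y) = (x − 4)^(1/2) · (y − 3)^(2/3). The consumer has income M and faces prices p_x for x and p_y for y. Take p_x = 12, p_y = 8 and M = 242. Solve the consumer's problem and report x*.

x* = 10.0714

Discretionary income = 242 − 4·12 − 3·8 = 170; x* = 4 + 3/7·170/12 = 10.0714.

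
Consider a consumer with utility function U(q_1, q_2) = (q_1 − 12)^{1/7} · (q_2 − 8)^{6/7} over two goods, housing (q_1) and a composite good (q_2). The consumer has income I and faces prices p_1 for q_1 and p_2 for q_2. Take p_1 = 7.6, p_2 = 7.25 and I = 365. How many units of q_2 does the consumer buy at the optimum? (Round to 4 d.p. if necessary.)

q_2* = 33.5133

Let q_1' = q_1−12, q_2' = q_2−8. MRS = (1/6)·q_2'/q_1' = p_1/p_2.
Substituting into the budget: q_1* = 12 + 1/7·(I − 12·p_1 − 8·p_2)/p_1, and q_2* = 8 + 6/7·(…)/p_2.
Discretionary income = 365 − 12·7.6 − 8·7.25 = 215.8; q_2* = 8 + 6/7·215.8/7.25 = 33.5133.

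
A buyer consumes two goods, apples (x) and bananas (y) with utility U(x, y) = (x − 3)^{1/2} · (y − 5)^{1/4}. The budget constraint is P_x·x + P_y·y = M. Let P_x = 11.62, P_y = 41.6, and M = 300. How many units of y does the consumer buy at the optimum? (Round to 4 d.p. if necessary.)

y* = 5.4579

Let x' = x−3, y' = y−5. MRS = 2·y'/x' = P_x/P_y.
After buying the subsistence bundle (3, 5), a share 2/3 of the remaining income goes to x: x* = 3 + 2/3·(M − 3P_x − 5P_y)/P_x.
Discretionary income = 300 − 3·11.62 − 5·41.6 = 57.14; y* = 5 + 1/3·57.14/41.6 = 5.4579.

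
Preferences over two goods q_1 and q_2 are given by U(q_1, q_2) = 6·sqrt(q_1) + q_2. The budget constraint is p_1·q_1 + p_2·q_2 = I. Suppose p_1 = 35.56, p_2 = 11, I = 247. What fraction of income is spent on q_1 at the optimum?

share on q_1 = 0.124

Solve: √q_1 = 3·p_2/p_1, so q_1*(p_1,p_2) = (3·p_2/p_1)², and q_2* = (I − p_1·q_1*)/p_2.
Plugging in: q_1* = (3·11/35.56)² = 0.8612, q_2* = 19.6705.
Expenditure on q_1: 35.56·0.8612 = 30.6243; share = 0.124.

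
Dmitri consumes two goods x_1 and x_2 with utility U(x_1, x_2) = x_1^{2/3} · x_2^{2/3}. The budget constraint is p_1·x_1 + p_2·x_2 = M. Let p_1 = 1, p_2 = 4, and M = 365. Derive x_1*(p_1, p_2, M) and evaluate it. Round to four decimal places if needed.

x_1* = 182.5

Tangency: MRS = x_2/x_1 = p_1/p_2.
So 2/3·p_2·x_2 = 2/3·p_1·x_1; combined with the budget, a share 0.5 of income goes to x_1.
Demand: x_1*(p_1,p_2,M) = 0.5·M/p_1 and x_2* = 0.5·M/p_2.
At p_1=1, p_2=4, M=365: x_1* = 0.5·365/1 = 182.5.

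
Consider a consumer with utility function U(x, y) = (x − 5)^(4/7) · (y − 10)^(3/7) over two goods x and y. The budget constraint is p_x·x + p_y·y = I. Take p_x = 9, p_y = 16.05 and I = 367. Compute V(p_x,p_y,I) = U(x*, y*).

V = 7.0742

This is Cobb-Douglas in (x−5, y−10): tangency gives 4/7·p_y·(y−10) = 3/7·p_x·(x−5).
Substituting into the budget: x* = 5 + 4/7·(I − 5·p_x − 10·p_y)/p_x, and y* = 10 + 3/7·(…)/p_y.
Discretionary income = 367 − 5·9 − 10·16.05 = 161.5; x* = 5 + 4/7·161.5/9 = 15.254; y* = 10 + 3/7·161.5/16.05 = 14.3124.
Utility at the optimum: U(15.254, 14.3124) = 7.0742.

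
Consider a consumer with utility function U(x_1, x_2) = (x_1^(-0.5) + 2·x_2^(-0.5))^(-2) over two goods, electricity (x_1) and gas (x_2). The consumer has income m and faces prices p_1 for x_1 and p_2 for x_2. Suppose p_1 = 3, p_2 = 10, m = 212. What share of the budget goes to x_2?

share on x_2 = 0.7034

MRS = MU_x_1/MU_x_2 = (1/2)·(x_2/x_1)^(1.5). Set equal to p_1/p_2.
Solve for the ratio: x_2/x_1 = [2·p_1/p_2]^(2/3).
Substitute x_2 = (x_2/x_1)·x_1 into the budget: x_1* = m/(p_1 + p_2·(x_2/x_1)).
Numerically x_2/x_1 = 0.711379, so x_1* = 212/(3 + 10·0.711379) = 20.9615 and x_2* = 0.711379·20.9615 = 14.9116.
Expenditure on x_2: 10·14.9116 = 149.1155; share = 0.7034.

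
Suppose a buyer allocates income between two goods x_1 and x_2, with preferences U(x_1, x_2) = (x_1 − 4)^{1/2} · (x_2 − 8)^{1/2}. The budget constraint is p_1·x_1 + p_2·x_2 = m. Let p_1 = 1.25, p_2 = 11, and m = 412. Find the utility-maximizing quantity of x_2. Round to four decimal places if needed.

x_2* = 22.5

After buying the subsistence bundle (4, 8), a share 0.5 of the remaining income goes to x_1: x_1* = 4 + 0.5·(m − 4p_1 − 8p_2)/p_1.
Discretionary income = 412 − 4·1.25 − 8·11 = 319; x_2* = 8 + 0.5·319/11 = 22.5.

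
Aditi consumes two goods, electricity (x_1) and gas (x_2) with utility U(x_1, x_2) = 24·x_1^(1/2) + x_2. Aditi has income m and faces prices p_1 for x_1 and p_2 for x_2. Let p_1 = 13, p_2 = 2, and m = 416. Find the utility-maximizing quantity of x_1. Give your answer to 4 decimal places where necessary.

Utility is quasi-linear in x_2; the FOC for x_1 is 12/√x_1 = p_1/p_2.
Solve: √x_1 = 12·p_2/p_1, so x_1*(p_1,p_2) = (12·p_2/p_1)², and x_2* = (m − p_1·x_1*)/p_2.
Plugging in: x_1* = (12·2/13)² = 3.4083.

x_1* = 3.4083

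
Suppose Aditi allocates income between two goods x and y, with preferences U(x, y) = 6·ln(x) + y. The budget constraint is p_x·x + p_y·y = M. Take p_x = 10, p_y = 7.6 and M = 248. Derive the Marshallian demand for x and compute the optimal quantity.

x* = 4.56

So x*(p_x,p_y) = 6·p_y/p_x, independent of income; and y* = (M − 6·p_y)/p_y.
At the given prices: x* = 6·7.6/10 = 4.56.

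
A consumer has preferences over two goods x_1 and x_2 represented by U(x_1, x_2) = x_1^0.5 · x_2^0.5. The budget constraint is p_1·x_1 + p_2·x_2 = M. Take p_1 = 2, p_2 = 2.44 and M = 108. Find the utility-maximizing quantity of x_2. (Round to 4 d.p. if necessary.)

At p_1=2, p_2=2.44, M=108: x_2* = 0.5·108/2.44 = 22.1311.

x_2* = 22.1311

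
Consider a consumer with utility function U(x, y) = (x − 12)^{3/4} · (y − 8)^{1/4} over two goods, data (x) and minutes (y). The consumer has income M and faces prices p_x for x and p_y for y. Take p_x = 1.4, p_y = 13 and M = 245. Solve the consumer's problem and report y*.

y* = 10.3885

This is Cobb-Douglas in (x−12, y−8): tangency gives 0.75·p_y·(y−8) = 0.25·p_x·(x−12).
After buying the subsistence bundle (12, 8), a share 0.75 of the remaining income goes to x: x* = 12 + 0.75·(M − 12p_x − 8p_y)/p_x.
Discretionary income = 245 − 12·1.4 − 8·13 = 124.2; y* = 8 + 0.25·124.2/13 = 10.3885.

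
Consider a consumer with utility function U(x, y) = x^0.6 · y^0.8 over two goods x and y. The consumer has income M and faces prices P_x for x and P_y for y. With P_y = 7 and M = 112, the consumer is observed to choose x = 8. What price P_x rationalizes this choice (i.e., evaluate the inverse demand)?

MU_x/MU_y = (0.6·y)/(0.8·x); tangency sets this equal to P_x/P_y.
So 0.6·P_y·y = 0.8·P_x·x; combined with the budget, a share 3/7 of income goes to x.
Demand: x*(P_x,P_y,M) = 3/7·M/P_x and y* = 4/7·M/P_y.
Set x* = 8 in the demand function and solve for P_x: P_x = 6.

P_x = 6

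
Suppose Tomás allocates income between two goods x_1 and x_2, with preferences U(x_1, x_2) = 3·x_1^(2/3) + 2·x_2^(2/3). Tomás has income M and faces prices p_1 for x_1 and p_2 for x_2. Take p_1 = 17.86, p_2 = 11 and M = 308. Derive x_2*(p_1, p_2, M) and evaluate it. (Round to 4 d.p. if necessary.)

x_2* = 12.2793

Substitute x_2 = (x_2/x_1)·x_1 into the budget: x_1* = M/(p_1 + p_2·(x_2/x_1)).
Numerically x_2/x_1 = 1.268214, so x_1* = 308/(17.86 + 11·1.268214) = 9.6824 and x_2* = 1.268214·9.6824 = 12.2793.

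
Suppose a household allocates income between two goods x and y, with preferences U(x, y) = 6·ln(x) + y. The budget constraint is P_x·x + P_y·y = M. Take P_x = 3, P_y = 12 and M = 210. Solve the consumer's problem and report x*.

x* = 24

So x*(P_x,P_y) = 6·P_y/P_x, independent of income; and y* = (M − 6·P_y)/P_y.
At the given prices: x* = 6·12/3 = 24.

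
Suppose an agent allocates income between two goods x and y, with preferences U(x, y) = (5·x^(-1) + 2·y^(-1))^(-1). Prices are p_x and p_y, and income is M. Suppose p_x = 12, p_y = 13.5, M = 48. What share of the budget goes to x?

From the CES first-order condition, (5/2)·(y/x)^(2) = p_x/p_y.
Solve for the ratio: y/x = [(2/5)·p_x/p_y]^(0.5).
With the ratio pinned down, the budget gives x* = M/(p_x + p_y·(y/x)) and y* = (y/x)·x*.
Numerically y/x = 0.596285, so x* = 48/(12 + 13.5·0.596285) = 2.394 and y* = 0.596285·2.394 = 1.4275.
Expenditure on x: 12·2.394 = 28.7284; share = 0.5985.

share on x = 0.5985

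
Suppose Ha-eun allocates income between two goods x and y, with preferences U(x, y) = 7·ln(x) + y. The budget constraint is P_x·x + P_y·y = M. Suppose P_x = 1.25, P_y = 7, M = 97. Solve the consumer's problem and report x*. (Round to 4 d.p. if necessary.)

x* = 39.2

Set MRS = P_x/P_y: (7/x)/1 = P_x/P_y.
So x*(P_x,P_y) = 7·P_y/P_x, independent of income; and y* = (M − 7·P_y)/P_y.
At the given prices: x* = 7·7/1.25 = 39.2.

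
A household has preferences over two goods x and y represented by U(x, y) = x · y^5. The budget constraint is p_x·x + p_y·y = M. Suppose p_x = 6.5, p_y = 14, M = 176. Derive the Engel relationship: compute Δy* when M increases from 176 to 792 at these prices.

Δy* = 36.6667

MU_x/MU_y = (y)/(5·x); tangency sets this equal to p_x/p_y.
So p_y·y = 5·p_x·x; combined with the budget, a share 1/6 of income goes to x.
Demand: x*(p_x,p_y,M) = 1/6·M/p_x and y* = 5/6·M/p_y.
At p_x=6.5, p_y=14, M=176: y* = 5/6·176/14 = 10.4762.
At M' = 792: y* = 47.1429. Change: 47.1429 − 10.4762 = 36.6667.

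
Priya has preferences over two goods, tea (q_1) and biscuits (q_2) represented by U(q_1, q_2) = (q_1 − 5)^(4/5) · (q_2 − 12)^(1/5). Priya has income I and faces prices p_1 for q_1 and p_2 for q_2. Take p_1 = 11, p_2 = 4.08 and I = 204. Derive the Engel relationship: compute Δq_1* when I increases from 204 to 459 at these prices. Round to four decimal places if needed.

Let q_1' = q_1−5, q_2' = q_2−12. MRS = 4·q_2'/q_1' = p_1/p_2.
Substituting into the budget: q_1* = 5 + 0.8·(I − 5·p_1 − 12·p_2)/p_1, and q_2* = 12 + 0.2·(…)/p_2.
Discretionary income = 204 − 5·11 − 12·4.08 = 100.04; q_1* = 5 + 0.8·100.04/11 = 12.2756.
At I' = 459: q_1* = 30.8211. Change: 30.8211 − 12.2756 = 18.5455.

Δq_1* = 18.5455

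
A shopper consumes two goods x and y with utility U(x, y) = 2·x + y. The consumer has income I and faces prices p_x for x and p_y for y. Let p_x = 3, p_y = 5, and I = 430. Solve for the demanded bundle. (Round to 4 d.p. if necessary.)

Linear utility — the consumer picks whichever good has higher MU/price: 2/3 = 0.6667 vs 1/5 = 0.2.
x gives more utility per dollar, so spend all income on x: x* = I/p_x, y* = 0.
Numerically: x* = 143.3333, y* = 0.

x* = 143.3333, y* = 0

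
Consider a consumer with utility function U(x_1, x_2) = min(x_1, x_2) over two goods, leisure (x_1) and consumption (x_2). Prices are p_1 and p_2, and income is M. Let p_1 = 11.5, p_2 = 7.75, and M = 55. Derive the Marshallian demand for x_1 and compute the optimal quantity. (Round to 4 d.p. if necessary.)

With perfect complements, no substitution: consume in ratio x_1:x_2 = 1:1.
Budget: p_1·x_1 + p_2·x_1 = M, so (p_1 + p_2)·x_1 = M.
Demand: x_1*(p_1,p_2,M) = M/(p_1 + p_2), x_2* = M/(p_1 + p_2).
Here 11.5 + 7.75 = 19.25, giving x_1* = 2.8571.

x_1* = 2.8571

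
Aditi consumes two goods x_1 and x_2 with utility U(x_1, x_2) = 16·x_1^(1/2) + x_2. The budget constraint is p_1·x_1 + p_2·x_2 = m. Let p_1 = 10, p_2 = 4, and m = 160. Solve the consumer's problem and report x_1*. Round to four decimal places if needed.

x_1* = 10.24

MU_x_1 = 8/√x_1, MU_x_2 = 1. Tangency: 8/√x_1 = p_1/p_2.
Solve: √x_1 = 8·p_2/p_1, so x_1*(p_1,p_2) = (8·p_2/p_1)², and x_2* = (m − p_1·x_1*)/p_2.
Plugging in: x_1* = (8·4/10)² = 10.24.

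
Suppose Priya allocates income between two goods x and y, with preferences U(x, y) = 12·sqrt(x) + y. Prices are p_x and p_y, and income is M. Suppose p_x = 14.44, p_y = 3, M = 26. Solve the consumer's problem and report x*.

Plugging in: x* = (6·3/14.44)² = 1.5539.

x* = 1.5539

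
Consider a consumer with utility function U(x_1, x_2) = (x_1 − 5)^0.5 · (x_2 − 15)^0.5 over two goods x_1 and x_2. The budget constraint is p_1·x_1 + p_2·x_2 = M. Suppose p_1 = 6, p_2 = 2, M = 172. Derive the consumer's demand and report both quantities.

x_1* = 14.3333, x_2* = 43

Substituting into the budget: x_1* = 5 + 0.5·(M − 5·p_1 − 15·p_2)/p_1, and x_2* = 15 + 0.5·(…)/p_2.
Discretionary income = 172 − 5·6 − 15·2 = 112; x_1* = 5 + 0.5·112/6 = 14.3333; x_2* = 15 + 0.5·112/2 = 43.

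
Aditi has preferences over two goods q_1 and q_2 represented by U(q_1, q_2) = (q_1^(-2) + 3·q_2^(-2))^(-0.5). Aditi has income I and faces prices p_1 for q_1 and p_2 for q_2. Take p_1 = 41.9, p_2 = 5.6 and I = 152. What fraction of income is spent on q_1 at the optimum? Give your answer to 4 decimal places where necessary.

share on q_1 = 0.7262

With the ratio pinned down, the budget gives q_1* = I/(p_1 + p_2·(q_2/q_1)) and q_2* = (q_2/q_1)·q_1*.
Numerically q_2/q_1 = 2.820866, so q_1* = 152/(41.9 + 5.6·2.820866) = 2.6345 and q_2* = 2.820866·2.6345 = 7.4315.
Expenditure on q_1: 41.9·2.6345 = 110.3838; share = 0.7262.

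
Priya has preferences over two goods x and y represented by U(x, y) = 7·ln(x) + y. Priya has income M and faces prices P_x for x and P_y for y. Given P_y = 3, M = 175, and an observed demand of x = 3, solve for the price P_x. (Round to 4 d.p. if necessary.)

P_x = 7

Set MRS = P_x/P_y: (7/x)/1 = P_x/P_y.
So x*(P_x,P_y) = 7·P_y/P_x, independent of income; and y* = (M − 7·P_y)/P_y.
Set x* = 3 in the demand function and solve for P_x: P_x = 7.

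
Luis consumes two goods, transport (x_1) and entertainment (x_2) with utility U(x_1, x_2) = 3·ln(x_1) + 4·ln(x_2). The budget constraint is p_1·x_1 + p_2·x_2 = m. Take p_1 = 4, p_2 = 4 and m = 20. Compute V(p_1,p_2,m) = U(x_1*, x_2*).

The MRS is (3/4)·x_2/x_1. Set MRS = p_1/p_2.
So 3·p_2·x_2 = 4·p_1·x_1; combined with the budget, a share 3/7 of income goes to x_1.
Demand: x_1*(p_1,p_2,m) = 3/7·m/p_1 and x_2* = 4/7·m/p_2.
At p_1=4, p_2=4, m=20: x_1* = 3/7·20/4 = 2.1429, x_2* = 2.8571.
Utility at the optimum: U(2.1429, 2.8571) = 6.4857.

V = 6.4857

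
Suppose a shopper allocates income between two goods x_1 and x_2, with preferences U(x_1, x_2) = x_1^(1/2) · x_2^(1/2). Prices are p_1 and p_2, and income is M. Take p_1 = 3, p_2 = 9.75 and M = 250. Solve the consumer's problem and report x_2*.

Tangency: MRS = x_2/x_1 = p_1/p_2.
Rearranging, p_2·x_2 = p_1·x_1. Substituting into the budget gives p_1·x_1·(1 + 1) = M.
Demand: x_1*(p_1,p_2,M) = 0.5·M/p_1 and x_2* = 0.5·M/p_2.
At p_1=3, p_2=9.75, M=250: x_2* = 0.5·250/9.75 = 12.8205.

x_2* = 12.8205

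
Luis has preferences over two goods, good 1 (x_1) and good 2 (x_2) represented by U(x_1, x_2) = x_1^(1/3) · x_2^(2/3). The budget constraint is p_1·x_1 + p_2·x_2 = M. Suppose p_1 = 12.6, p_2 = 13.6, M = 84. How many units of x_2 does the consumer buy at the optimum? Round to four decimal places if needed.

x_2* = 4.1176

The MRS is (1/2)·x_2/x_1. Set MRS = p_1/p_2.
Rearranging, p_2·x_2 = 2·p_1·x_1. Substituting into the budget gives p_1·x_1·(1 + 2) = M.
Demand: x_1*(p_1,p_2,M) = 1/3·M/p_1 and x_2* = 2/3·M/p_2.
At p_1=12.6, p_2=13.6, M=84: x_2* = 2/3·84/13.6 = 4.1176.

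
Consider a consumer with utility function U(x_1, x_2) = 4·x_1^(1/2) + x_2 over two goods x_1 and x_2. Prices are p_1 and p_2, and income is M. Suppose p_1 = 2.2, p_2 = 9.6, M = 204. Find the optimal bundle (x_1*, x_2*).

x_1* = 76.1653, x_2* = 3.7955

Utility is quasi-linear in x_2; the FOC for x_1 is 2/√x_1 = p_1/p_2.
Thus x_1* = (2·p_2/p_1)² — independent of M — with the rest of income spent on x_2.
Plugging in: x_1* = (2·9.6/2.2)² = 76.1653, x_2* = 3.7955.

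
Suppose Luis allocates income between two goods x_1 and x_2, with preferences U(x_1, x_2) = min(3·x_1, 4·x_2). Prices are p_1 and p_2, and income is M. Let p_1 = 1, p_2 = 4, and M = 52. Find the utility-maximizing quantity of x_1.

Demand: x_1*(p_1,p_2,M) = 4·M/(4·p_1 + 3·p_2), x_2* = 3·M/(4·p_1 + 3·p_2).
Here 4·1 + 3·4 = 16, giving x_1* = 13.

x_1* = 13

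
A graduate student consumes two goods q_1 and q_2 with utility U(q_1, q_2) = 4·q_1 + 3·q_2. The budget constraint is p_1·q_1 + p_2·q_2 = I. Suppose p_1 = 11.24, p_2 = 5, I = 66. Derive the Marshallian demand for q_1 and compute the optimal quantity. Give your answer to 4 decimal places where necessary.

q_1* = 0

Numerically: q_1* = 0, q_2* = 13.2.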